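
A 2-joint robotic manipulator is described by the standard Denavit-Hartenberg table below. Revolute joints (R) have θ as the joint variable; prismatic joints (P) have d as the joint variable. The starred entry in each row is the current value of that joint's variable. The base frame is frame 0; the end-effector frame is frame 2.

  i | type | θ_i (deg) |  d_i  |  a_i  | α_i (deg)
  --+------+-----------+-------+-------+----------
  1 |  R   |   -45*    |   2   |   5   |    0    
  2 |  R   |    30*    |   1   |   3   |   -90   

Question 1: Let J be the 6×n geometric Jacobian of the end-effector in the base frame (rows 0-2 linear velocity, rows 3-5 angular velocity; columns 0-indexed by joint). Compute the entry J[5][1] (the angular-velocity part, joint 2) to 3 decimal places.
1.000

axis z_1 = (0.0000,0.0000,1.0000); lever o_n−o_1 = (2.8978,-0.7765,1.0000)
cross product → J_v[:, 1] = (0.7765,2.8978,-0.0000)
J_ω[:, 1] = z_1
entry J[5][1] = 1.0000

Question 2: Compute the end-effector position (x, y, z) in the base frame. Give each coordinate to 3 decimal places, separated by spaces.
6.433 -4.312 3.000

after link 1: o_1 = (3.5355, -3.5355, 2.0000)
after link 2: o_2 = (6.4333, -4.3120, 3.0000)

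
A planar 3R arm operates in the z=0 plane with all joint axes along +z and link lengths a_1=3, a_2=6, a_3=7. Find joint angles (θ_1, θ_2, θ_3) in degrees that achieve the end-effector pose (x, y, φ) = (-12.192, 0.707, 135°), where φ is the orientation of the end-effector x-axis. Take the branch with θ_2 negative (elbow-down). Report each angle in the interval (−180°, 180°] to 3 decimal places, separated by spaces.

-119.268 -45.011 -60.721

wrist centre = target − a_3·(cos φ, sin φ) = (-7.2423, -4.2427)
cos θ_2 = (70.4511−3²−6²)/(2·3·6) = 0.7070; θ_2 = -45.0106° (elbow-down)
β = atan2(-4.2427,-7.2423) = -149.6368°; ψ = atan2(-4.2434,7.2419) = -30.3685°
θ_1 = β − ψ = -119.2683°
θ_3 = φ − θ_1 − θ_2 = -60.7211° (wrapped to (-180°,180°])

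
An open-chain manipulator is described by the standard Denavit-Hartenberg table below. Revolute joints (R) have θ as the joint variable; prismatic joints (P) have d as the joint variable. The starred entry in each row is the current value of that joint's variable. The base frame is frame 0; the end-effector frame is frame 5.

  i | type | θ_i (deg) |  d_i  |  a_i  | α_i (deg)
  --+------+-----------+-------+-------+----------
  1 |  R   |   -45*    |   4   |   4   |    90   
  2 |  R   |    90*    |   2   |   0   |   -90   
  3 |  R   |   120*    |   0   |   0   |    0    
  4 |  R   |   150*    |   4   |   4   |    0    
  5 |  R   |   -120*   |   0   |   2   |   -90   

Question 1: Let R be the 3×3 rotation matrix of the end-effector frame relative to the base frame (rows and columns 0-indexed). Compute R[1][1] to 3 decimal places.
End-effector y-axis (col 1 of R) = (0.7071,-0.7071,-0.0000)
R[1][1] = -0.7071

-0.707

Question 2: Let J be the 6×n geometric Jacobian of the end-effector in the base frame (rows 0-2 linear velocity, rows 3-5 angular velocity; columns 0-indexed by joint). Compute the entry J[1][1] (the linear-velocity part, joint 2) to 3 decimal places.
axis z_1 = (-0.7071,-0.7071,0.0000); lever o_n−o_1 = (-6.3640,-0.7071,-1.7321)
cross product → J_v[:, 1] = (1.2247,-1.2247,-4.0000)
J_ω[:, 1] = z_1
entry J[1][1] = -1.2247

-1.225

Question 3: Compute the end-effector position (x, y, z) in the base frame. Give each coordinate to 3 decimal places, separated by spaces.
-3.536 -3.536 2.268

after link 1: o_1 = (2.8284, -2.8284, 4.0000)
after link 2: o_2 = (1.4142, -4.2426, 4.0000)
after link 3: o_3 = (1.4142, -4.2426, 4.0000)
after link 4: o_4 = (-4.2426, -4.2426, 4.0000)
after link 5: o_5 = (-3.5355, -3.5355, 2.2679)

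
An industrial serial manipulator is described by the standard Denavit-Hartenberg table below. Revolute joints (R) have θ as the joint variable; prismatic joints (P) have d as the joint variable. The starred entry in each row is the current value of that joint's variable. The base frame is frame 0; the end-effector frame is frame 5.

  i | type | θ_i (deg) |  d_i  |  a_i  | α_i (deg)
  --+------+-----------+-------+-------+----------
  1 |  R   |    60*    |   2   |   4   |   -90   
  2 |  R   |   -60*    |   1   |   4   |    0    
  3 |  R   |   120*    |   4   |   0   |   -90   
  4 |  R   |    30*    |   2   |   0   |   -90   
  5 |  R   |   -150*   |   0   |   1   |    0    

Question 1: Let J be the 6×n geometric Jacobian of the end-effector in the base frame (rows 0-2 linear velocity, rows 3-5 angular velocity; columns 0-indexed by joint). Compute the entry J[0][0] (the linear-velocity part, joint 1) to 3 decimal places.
-5.713

axis z_0 = ẑ; lever o_n−o_0 = (-2.9752,5.7129,4.8636)
cross product → J_v[:, 0] = (-5.7129,-2.9752,0.0000)
J_ω[:, 0] = z_0
entry J[0][0] = -5.7129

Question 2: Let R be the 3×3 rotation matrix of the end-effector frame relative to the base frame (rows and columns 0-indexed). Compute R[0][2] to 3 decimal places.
End-effector z-axis (col 2 of R) = (0.6250,-0.6495,0.4330)
R[0][2] = 0.6250

0.625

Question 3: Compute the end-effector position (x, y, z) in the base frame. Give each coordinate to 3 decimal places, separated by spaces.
-2.975 5.713 4.864

after link 1: o_1 = (2.0000, 3.4641, 2.0000)
after link 2: o_2 = (2.1340, 5.6962, 5.4641)
after link 3: o_3 = (-1.3301, 7.6962, 5.4641)
after link 4: o_4 = (-2.1962, 6.1962, 4.4641)
after link 5: o_5 = (-2.9752, 5.7129, 4.8636)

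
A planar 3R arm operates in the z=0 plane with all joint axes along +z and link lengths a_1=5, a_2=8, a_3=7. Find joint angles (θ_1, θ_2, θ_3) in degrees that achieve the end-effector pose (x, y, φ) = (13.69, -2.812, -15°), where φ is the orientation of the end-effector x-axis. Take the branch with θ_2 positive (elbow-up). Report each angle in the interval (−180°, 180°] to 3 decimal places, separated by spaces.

-89.998 119.996 -44.998

wrist centre = target − a_3·(cos φ, sin φ) = (6.9285, -1.0003)
cos θ_2 = (49.0049−5²−8²)/(2·5·8) = -0.4999; θ_2 = 119.9959° (elbow-up)
β = atan2(-1.0003,6.9285) = -8.2150°; ψ = atan2(6.9285,1.0005) = 81.7831°
θ_1 = β − ψ = -89.9981°
θ_3 = φ − θ_1 − θ_2 = -44.9978° (wrapped to (-180°,180°])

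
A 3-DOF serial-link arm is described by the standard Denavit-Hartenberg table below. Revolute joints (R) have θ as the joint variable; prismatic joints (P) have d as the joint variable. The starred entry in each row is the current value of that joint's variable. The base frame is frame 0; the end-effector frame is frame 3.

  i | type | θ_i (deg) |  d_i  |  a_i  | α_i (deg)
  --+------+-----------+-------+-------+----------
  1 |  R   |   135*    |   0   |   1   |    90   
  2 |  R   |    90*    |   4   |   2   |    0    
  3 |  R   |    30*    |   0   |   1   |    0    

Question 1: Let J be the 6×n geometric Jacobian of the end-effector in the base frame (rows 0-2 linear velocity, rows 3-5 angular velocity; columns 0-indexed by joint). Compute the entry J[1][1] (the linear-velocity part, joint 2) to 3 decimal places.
-2.027

axis z_1 = (0.7071,0.7071,0.0000); lever o_n−o_1 = (3.1820,2.4749,2.8660)
cross product → J_v[:, 1] = (2.0266,-2.0266,-0.5000)
J_ω[:, 1] = z_1
entry J[1][1] = -2.0266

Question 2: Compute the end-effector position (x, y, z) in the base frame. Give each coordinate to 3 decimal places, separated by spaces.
2.475 3.182 2.866

after link 1: o_1 = (-0.7071, 0.7071, 0.0000)
after link 2: o_2 = (2.1213, 3.5355, 2.0000)
after link 3: o_3 = (2.4749, 3.1820, 2.8660)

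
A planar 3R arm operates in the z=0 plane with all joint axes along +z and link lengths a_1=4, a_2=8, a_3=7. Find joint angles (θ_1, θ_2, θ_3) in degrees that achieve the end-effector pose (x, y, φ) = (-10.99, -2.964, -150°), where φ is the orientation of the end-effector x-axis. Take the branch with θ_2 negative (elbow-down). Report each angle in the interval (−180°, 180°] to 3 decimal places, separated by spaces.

-59.992 -150.007 59.999

wrist centre = target − a_3·(cos φ, sin φ) = (-4.9278, 0.5360)
cos θ_2 = (24.5707−4²−8²)/(2·4·8) = -0.8661; θ_2 = -150.0065° (elbow-down)
β = atan2(0.5360,-4.9278) = 173.7923°; ψ = atan2(-3.9992,-2.9287) = -126.2157°
θ_1 = β − ψ = 300.0080°
θ_3 = φ − θ_1 − θ_2 = 59.9985° (wrapped to (-180°,180°])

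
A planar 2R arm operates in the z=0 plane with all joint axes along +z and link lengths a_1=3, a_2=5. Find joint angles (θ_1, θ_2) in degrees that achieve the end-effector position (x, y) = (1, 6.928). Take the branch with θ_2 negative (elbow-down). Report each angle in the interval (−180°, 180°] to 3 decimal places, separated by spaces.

120.004 -60.006

cos θ_2 = (48.9972−3²−5²)/(2·3·5) = 0.4999; θ_2 = -60.0062° (elbow-down)
β = atan2(6.9280,1.0000) = 81.7866°; ψ = atan2(-4.3304,5.4995) = -38.2173°
θ_1 = β − ψ = 120.0039°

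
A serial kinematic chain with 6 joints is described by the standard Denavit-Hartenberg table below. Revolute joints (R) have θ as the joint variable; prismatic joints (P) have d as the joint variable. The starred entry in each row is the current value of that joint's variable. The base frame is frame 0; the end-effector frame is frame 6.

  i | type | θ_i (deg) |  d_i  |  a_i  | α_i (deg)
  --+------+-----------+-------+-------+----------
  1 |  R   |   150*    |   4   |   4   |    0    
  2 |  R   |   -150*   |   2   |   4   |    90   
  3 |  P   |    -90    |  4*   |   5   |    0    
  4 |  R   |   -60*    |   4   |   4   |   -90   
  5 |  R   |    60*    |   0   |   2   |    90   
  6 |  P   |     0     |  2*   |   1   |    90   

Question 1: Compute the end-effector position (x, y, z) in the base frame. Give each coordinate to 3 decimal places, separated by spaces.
after link 1: o_1 = (-3.4641, 2.0000, 4.0000)
after link 2: o_2 = (0.5359, 2.0000, 6.0000)
after link 3: o_3 = (0.5359, -2.0000, 1.0000)
after link 4: o_4 = (-2.9282, -6.0000, -1.0000)
after link 5: o_5 = (-3.7942, -4.2679, -1.5000)
after link 6: o_6 = (-5.7272, -4.4019, -2.6160)

-5.727 -4.402 -2.616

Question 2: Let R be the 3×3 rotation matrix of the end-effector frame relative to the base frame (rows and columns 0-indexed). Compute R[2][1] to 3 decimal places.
End-effector y-axis (col 1 of R) = (-0.7500,-0.5000,-0.4330)
R[2][1] = -0.4330

-0.433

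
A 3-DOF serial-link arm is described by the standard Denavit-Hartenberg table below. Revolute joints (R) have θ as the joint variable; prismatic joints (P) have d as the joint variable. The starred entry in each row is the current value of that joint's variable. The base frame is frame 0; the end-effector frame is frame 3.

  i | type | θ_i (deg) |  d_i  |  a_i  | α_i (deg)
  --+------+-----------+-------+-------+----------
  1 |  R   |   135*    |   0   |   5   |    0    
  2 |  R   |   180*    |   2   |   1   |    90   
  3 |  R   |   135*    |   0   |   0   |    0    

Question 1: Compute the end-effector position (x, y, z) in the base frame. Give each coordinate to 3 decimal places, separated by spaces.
-2.828 2.828 2.000

after link 1: o_1 = (-3.5355, 3.5355, 0.0000)
after link 2: o_2 = (-2.8284, 2.8284, 2.0000)
after link 3: o_3 = (-2.8284, 2.8284, 2.0000)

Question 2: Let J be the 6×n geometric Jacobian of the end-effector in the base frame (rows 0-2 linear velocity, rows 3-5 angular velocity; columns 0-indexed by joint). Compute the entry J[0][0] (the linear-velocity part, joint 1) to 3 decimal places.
axis z_0 = ẑ; lever o_n−o_0 = (-2.8284,2.8284,2.0000)
cross product → J_v[:, 0] = (-2.8284,-2.8284,0.0000)
J_ω[:, 0] = z_0
entry J[0][0] = -2.8284

-2.828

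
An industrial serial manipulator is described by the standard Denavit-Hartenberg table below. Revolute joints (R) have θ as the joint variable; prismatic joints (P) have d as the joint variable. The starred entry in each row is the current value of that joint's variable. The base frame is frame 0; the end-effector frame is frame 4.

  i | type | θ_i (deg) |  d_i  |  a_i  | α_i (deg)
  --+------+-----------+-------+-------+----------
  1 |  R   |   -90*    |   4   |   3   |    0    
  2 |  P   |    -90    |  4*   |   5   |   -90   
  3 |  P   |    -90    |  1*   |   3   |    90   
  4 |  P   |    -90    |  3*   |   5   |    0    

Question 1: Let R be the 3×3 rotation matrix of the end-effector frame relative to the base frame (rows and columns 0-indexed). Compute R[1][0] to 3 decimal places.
1.000

End-effector x-axis (col 0 of R) = (-0.0000,1.0000,0.0000)
R[1][0] = 1.0000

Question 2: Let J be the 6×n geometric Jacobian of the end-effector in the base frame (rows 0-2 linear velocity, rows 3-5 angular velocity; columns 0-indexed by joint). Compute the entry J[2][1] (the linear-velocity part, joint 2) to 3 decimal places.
prismatic axis z_1 = (0.0000,0.0000,1.0000)
J_v[:, 1] = z_1; J_ω[:, 1] = (0,0,0)
entry J[2][1] = 1.0000

1.000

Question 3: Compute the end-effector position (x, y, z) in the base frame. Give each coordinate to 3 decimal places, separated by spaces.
-2.000 1.000 11.000

after link 1: o_1 = (0.0000, -3.0000, 4.0000)
after link 2: o_2 = (-5.0000, -3.0000, 8.0000)
after link 3: o_3 = (-5.0000, -4.0000, 11.0000)
after link 4: o_4 = (-2.0000, 1.0000, 11.0000)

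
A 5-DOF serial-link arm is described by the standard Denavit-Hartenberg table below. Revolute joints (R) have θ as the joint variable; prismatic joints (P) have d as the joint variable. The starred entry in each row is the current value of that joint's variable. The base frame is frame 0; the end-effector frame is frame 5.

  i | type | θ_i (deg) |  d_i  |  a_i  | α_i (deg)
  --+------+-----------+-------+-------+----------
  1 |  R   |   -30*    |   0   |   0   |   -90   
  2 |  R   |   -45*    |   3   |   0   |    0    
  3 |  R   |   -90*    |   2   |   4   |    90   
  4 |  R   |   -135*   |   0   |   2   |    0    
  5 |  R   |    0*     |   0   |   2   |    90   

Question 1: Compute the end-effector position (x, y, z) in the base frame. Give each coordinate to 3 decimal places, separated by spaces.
0.368 2.295 0.828

after link 1: o_1 = (0.0000, 0.0000, 0.0000)
after link 2: o_2 = (1.5000, 2.5981, 0.0000)
after link 3: o_3 = (0.0505, 5.7443, 2.8284)
after link 4: o_4 = (0.2094, 4.0196, 1.8284)
after link 5: o_5 = (0.3683, 2.2949, 0.8284)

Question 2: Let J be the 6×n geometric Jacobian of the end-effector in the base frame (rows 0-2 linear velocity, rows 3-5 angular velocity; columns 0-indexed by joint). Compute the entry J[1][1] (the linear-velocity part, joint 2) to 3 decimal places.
axis z_1 = (0.5000,0.8660,0.0000); lever o_n−o_1 = (0.3683,2.2949,0.8284)
cross product → J_v[:, 1] = (0.7174,-0.4142,0.8284)
J_ω[:, 1] = z_1
entry J[1][1] = -0.4142

-0.414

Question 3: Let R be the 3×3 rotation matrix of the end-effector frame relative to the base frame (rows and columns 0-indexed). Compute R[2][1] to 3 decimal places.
-0.707

End-effector y-axis (col 1 of R) = (-0.6124,0.3536,-0.7071)
R[2][1] = -0.7071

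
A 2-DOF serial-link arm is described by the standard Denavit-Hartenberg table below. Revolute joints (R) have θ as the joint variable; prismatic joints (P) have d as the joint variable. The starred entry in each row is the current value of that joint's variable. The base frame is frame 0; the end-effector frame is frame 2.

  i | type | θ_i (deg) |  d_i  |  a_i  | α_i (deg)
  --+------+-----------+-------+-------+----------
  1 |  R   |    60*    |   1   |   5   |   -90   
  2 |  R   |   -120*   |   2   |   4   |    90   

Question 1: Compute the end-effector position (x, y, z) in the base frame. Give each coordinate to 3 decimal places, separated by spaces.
after link 1: o_1 = (2.5000, 4.3301, 1.0000)
after link 2: o_2 = (-0.2321, 3.5981, 4.4641)

-0.232 3.598 4.464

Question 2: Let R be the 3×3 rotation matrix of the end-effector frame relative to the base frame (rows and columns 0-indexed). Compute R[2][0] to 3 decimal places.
0.866

End-effector x-axis (col 0 of R) = (-0.2500,-0.4330,0.8660)
R[2][0] = 0.8660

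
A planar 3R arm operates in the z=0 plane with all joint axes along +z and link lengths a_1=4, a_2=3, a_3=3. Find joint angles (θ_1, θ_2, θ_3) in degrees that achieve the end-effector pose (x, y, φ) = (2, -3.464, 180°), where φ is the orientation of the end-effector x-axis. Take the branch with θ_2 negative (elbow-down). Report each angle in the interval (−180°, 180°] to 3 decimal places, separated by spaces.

-9.428 -60.002 -110.570

wrist centre = target − a_3·(cos φ, sin φ) = (5.0000, -3.4640)
cos θ_2 = (36.9993−4²−3²)/(2·4·3) = 0.5000; θ_2 = -60.0019° (elbow-down)
β = atan2(-3.4640,5.0000) = -34.7142°; ψ = atan2(-2.5981,5.4999) = -25.2858°
θ_1 = β − ψ = -9.4284°
θ_3 = φ − θ_1 − θ_2 = -110.5696° (wrapped to (-180°,180°])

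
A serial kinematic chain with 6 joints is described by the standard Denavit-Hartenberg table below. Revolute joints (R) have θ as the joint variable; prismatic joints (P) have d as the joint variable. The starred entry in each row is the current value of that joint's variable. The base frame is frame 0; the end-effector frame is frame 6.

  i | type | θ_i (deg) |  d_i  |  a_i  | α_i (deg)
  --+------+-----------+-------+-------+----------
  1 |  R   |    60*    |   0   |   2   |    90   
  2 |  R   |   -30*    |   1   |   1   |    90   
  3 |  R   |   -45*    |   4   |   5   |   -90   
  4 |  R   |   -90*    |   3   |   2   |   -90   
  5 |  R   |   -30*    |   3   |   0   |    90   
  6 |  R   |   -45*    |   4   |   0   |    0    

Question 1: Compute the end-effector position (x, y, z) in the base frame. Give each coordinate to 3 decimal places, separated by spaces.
4.787 8.464 -9.078

after link 1: o_1 = (1.0000, 1.7321, 0.0000)
after link 2: o_2 = (2.2990, 1.9821, -0.5000)
after link 3: o_3 = (-0.2319, 4.6694, -5.7319)
after link 4: o_4 = (2.0238, 4.3337, -8.5246)
after link 5: o_5 = (1.1052, 6.9854, -9.5852)
after link 6: o_6 = (4.7872, 8.4638, -9.0779)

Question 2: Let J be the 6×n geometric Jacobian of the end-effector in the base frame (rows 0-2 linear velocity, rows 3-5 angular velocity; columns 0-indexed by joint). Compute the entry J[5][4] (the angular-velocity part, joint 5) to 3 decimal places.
axis z_4 = (-0.3062,0.8839,-0.3536); lever o_n−o_4 = (2.7634,4.1300,-0.5534)
cross product → J_v[:, 4] = (0.9711,-1.1464,-3.7071)
J_ω[:, 4] = z_4
entry J[5][4] = -0.3536

-0.354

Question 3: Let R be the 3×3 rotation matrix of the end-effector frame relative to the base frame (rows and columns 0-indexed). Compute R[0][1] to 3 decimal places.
-0.045

End-effector y-axis (col 1 of R) = (-0.0448,0.4223,-0.9053)
R[0][1] = -0.0448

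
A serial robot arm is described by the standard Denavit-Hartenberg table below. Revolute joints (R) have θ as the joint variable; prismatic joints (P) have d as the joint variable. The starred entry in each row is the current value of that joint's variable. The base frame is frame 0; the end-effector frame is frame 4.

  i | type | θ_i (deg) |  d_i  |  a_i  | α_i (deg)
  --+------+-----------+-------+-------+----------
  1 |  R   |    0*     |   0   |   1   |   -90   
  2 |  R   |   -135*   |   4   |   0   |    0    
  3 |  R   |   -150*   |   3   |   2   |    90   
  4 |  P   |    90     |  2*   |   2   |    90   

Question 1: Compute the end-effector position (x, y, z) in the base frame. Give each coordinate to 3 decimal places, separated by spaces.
after link 1: o_1 = (1.0000, 0.0000, 0.0000)
after link 2: o_2 = (1.0000, 4.0000, 0.0000)
after link 3: o_3 = (1.5176, 7.0000, -1.9319)
after link 4: o_4 = (3.4495, 9.0000, -1.4142)

3.449 9.000 -1.414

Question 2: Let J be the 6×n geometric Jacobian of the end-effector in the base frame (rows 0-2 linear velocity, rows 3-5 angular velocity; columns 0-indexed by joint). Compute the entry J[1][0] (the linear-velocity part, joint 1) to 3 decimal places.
3.449

axis z_0 = ẑ; lever o_n−o_0 = (3.4495,9.0000,-1.4142)
cross product → J_v[:, 0] = (-9.0000,3.4495,0.0000)
J_ω[:, 0] = z_0
entry J[1][0] = 3.4495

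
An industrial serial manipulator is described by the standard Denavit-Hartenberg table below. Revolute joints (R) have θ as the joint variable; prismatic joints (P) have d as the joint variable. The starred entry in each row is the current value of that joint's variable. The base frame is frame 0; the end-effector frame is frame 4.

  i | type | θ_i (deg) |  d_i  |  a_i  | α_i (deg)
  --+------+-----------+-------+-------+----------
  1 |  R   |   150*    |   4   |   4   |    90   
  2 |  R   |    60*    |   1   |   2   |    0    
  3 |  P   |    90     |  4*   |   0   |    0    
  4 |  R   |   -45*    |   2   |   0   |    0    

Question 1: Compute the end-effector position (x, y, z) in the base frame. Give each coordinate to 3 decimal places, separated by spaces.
after link 1: o_1 = (-3.4641, 2.0000, 4.0000)
after link 2: o_2 = (-3.8301, 3.3660, 5.7321)
after link 3: o_3 = (-1.8301, 6.8301, 5.7321)
after link 4: o_4 = (-0.8301, 8.5622, 5.7321)

-0.830 8.562 5.732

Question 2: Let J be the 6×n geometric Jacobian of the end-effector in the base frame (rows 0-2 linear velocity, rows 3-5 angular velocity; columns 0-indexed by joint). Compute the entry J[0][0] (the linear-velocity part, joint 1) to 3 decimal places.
axis z_0 = ẑ; lever o_n−o_0 = (-0.8301,8.5622,5.7321)
cross product → J_v[:, 0] = (-8.5622,-0.8301,0.0000)
J_ω[:, 0] = z_0
entry J[0][0] = -8.5622

-8.562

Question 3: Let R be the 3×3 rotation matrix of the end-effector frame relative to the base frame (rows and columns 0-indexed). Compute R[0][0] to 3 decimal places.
End-effector x-axis (col 0 of R) = (0.2241,-0.1294,0.9659)
R[0][0] = 0.2241

0.224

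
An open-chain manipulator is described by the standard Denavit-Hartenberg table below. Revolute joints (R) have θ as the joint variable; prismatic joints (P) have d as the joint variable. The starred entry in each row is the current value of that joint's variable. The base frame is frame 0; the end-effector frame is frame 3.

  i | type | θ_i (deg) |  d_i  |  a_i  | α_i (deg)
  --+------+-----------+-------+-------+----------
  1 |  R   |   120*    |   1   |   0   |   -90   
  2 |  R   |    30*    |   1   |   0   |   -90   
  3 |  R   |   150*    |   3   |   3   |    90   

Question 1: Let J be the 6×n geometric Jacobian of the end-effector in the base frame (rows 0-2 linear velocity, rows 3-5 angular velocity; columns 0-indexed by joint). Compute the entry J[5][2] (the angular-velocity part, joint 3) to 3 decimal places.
axis z_2 = (0.2500,-0.4330,-0.8660); lever o_n−o_2 = (3.1740,-2.4976,-1.2990)
cross product → J_v[:, 2] = (-1.6005,-2.4240,0.7500)
J_ω[:, 2] = z_2
entry J[5][2] = -0.8660

-0.866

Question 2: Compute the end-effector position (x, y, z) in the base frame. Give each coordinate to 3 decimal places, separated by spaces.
after link 1: o_1 = (0.0000, 0.0000, 1.0000)
after link 2: o_2 = (-0.8660, -0.5000, 1.0000)
after link 3: o_3 = (2.3080, -2.9976, -0.2990)

2.308 -2.998 -0.299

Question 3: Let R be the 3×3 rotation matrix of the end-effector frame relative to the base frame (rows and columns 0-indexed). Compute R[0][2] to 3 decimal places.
End-effector z-axis (col 2 of R) = (0.5335,0.8080,-0.2500)
R[0][2] = 0.5335

0.533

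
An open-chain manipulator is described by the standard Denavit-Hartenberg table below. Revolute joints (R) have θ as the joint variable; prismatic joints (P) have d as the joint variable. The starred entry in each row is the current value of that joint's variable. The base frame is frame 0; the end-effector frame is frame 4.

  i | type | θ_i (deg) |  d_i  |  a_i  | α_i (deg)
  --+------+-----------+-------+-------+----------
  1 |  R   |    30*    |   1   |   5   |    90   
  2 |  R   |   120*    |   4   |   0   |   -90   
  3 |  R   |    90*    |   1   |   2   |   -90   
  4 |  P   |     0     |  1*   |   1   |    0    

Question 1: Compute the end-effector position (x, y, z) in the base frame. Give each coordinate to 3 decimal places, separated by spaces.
4.513 1.451 -0.366

after link 1: o_1 = (4.3301, 2.5000, 1.0000)
after link 2: o_2 = (6.3301, -0.9641, 1.0000)
after link 3: o_3 = (4.5801, 0.3349, 0.5000)
after link 4: o_4 = (4.5131, 1.4510, -0.3660)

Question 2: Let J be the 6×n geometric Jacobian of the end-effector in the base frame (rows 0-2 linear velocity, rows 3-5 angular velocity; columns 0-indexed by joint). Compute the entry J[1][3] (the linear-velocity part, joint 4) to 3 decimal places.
prismatic axis z_3 = (0.4330,0.2500,-0.8660)
J_v[:, 3] = z_3; J_ω[:, 3] = (0,0,0)
entry J[1][3] = 0.2500

0.250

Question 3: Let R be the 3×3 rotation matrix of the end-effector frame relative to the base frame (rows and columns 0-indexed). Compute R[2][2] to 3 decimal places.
End-effector z-axis (col 2 of R) = (0.4330,0.2500,-0.8660)
R[2][2] = -0.8660

-0.866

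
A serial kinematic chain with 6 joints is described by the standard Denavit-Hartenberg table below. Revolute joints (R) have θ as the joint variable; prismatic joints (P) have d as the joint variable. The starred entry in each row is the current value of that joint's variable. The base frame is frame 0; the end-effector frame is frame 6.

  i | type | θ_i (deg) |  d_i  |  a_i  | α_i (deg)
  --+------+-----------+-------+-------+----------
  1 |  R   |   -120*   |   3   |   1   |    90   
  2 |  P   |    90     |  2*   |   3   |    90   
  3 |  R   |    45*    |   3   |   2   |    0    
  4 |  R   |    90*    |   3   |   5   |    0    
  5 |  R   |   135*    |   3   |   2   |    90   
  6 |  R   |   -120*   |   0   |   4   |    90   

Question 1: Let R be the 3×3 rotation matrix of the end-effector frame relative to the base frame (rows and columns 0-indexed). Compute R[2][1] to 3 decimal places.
-1.000

End-effector y-axis (col 1 of R) = (-0.0000,0.0000,-1.0000)
R[2][1] = -1.0000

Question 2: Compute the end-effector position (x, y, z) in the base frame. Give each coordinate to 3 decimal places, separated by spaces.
-9.287 -2.185 3.879

after link 1: o_1 = (-0.5000, -0.8660, 3.0000)
after link 2: o_2 = (-2.2321, 0.1340, 6.0000)
after link 3: o_3 = (-4.9568, -1.7570, 7.4142)
after link 4: o_4 = (-9.5187, -2.5873, 3.8787)
after link 5: o_5 = (-9.2866, -6.1854, 3.8787)
after link 6: o_6 = (-9.2866, -2.1854, 3.8787)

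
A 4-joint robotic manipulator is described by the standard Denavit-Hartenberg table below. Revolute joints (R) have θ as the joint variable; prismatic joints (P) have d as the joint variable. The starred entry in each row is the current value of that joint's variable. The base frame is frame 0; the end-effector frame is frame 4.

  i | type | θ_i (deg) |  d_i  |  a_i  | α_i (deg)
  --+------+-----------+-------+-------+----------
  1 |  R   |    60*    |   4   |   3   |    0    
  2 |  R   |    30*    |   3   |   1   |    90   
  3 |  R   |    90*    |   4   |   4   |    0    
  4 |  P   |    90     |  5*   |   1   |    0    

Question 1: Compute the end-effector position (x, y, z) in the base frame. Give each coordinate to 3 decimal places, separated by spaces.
10.500 2.598 11.000

after link 1: o_1 = (1.5000, 2.5981, 4.0000)
after link 2: o_2 = (1.5000, 3.5981, 7.0000)
after link 3: o_3 = (5.5000, 3.5981, 11.0000)
after link 4: o_4 = (10.5000, 2.5981, 11.0000)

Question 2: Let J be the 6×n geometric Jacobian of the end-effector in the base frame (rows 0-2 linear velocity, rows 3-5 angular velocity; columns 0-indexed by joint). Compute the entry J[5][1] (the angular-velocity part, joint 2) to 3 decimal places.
axis z_1 = (0.0000,0.0000,1.0000); lever o_n−o_1 = (9.0000,-0.0000,7.0000)
cross product → J_v[:, 1] = (0.0000,9.0000,-0.0000)
J_ω[:, 1] = z_1
entry J[5][1] = 1.0000

1.000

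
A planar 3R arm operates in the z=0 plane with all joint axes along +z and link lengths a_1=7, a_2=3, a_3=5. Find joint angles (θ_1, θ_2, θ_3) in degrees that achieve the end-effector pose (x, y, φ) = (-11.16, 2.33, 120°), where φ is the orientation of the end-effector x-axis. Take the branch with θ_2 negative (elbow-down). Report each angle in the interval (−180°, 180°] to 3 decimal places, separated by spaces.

wrist centre = target − a_3·(cos φ, sin φ) = (-8.6600, -2.0001)
cos θ_2 = (78.9961−7²−3²)/(2·7·3) = 0.4999; θ_2 = -60.0061° (elbow-down)
β = atan2(-2.0001,-8.6600) = -166.9949°; ψ = atan2(-2.5982,8.4997) = -16.9976°
θ_1 = β − ψ = -149.9973°
θ_3 = φ − θ_1 − θ_2 = -29.9965° (wrapped to (-180°,180°])

-149.997 -60.006 -29.997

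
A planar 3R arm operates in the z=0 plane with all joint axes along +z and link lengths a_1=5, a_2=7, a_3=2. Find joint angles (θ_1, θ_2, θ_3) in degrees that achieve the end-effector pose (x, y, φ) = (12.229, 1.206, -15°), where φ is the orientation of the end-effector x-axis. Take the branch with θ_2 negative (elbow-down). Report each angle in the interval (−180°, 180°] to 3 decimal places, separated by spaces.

wrist centre = target − a_3·(cos φ, sin φ) = (10.2971, 1.7236)
cos θ_2 = (109.0022−5²−7²)/(2·5·7) = 0.5000; θ_2 = -59.9979° (elbow-down)
β = atan2(1.7236,10.2971) = 9.5026°; ψ = atan2(-6.0621,8.5002) = -35.4951°
θ_1 = β − ψ = 44.9977°
θ_3 = φ − θ_1 − θ_2 = 0.0002° (wrapped to (-180°,180°])

44.998 -59.998 0.000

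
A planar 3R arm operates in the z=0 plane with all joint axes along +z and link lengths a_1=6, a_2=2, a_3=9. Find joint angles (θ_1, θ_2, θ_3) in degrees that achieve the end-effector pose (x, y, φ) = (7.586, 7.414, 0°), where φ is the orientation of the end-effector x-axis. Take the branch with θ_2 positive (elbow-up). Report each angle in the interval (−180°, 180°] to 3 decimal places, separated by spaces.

wrist centre = target − a_3·(cos φ, sin φ) = (-1.4140, 7.4140)
cos θ_2 = (56.9668−6²−2²)/(2·6·2) = 0.7069; θ_2 = 45.0127° (elbow-up)
β = atan2(7.4140,-1.4140) = 100.7978°; ψ = atan2(1.4145,7.4139) = 10.8019°
θ_1 = β − ψ = 89.9959°
θ_3 = φ − θ_1 − θ_2 = -135.0087° (wrapped to (-180°,180°])

89.996 45.013 -135.009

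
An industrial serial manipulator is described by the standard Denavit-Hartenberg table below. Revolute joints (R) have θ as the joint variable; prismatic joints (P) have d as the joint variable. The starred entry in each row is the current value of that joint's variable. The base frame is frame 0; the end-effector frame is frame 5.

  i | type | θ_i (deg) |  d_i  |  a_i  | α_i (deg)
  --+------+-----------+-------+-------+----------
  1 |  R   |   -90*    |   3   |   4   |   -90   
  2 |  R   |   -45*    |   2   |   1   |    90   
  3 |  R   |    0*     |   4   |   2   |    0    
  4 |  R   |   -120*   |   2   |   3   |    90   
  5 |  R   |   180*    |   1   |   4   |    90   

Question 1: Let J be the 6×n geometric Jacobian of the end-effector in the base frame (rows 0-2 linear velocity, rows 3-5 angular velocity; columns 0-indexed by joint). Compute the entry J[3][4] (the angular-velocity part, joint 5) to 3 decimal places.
0.500

axis z_4 = (0.5000,0.6124,-0.6124); lever o_n−o_4 = (3.9641,-0.8018,0.8018)
cross product → J_v[:, 4] = (-0.0000,-2.8284,-2.8284)
J_ω[:, 4] = z_4
entry J[3][4] = 0.5000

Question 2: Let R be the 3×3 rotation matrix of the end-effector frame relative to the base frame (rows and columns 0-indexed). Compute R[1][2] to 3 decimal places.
End-effector z-axis (col 2 of R) = (-0.0000,0.7071,0.7071)
R[1][2] = 0.7071

0.707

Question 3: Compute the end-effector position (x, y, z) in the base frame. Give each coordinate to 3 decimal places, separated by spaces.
after link 1: o_1 = (0.0000, -4.0000, 3.0000)
after link 2: o_2 = (2.0000, -4.7071, 3.7071)
after link 3: o_3 = (2.0000, -3.2929, 7.9497)
after link 4: o_4 = (-0.5981, -0.8180, 8.3033)
after link 5: o_5 = (3.3660, -1.6199, 9.1051)

3.366 -1.620 9.105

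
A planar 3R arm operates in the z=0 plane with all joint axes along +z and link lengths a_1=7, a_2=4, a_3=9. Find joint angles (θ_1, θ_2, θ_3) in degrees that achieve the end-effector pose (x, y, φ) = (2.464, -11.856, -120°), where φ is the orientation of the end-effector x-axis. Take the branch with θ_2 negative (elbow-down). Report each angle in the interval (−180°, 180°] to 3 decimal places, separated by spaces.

wrist centre = target − a_3·(cos φ, sin φ) = (6.9640, -4.0618)
cos θ_2 = (64.9953−7²−4²)/(2·7·4) = -0.0001; θ_2 = -90.0048° (elbow-down)
β = atan2(-4.0618,6.9640) = -30.2530°; ψ = atan2(-4.0000,6.9997) = -29.7461°
θ_1 = β − ψ = -0.5069°
θ_3 = φ − θ_1 − θ_2 = -29.4883° (wrapped to (-180°,180°])

-0.507 -90.005 -29.488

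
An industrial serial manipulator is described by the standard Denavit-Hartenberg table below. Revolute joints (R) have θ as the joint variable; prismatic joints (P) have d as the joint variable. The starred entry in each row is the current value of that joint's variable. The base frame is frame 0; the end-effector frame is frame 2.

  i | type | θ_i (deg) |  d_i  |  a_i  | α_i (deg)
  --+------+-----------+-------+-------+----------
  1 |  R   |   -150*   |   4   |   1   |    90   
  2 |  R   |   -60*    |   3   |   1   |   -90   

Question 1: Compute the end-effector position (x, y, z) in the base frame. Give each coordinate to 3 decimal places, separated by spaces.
-2.799 1.848 3.134

after link 1: o_1 = (-0.8660, -0.5000, 4.0000)
after link 2: o_2 = (-2.7990, 1.8481, 3.1340)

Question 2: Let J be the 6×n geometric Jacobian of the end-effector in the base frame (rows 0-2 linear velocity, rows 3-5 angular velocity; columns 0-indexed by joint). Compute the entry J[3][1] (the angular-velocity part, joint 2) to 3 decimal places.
axis z_1 = (-0.5000,0.8660,0.0000); lever o_n−o_1 = (-1.9330,2.3481,-0.8660)
cross product → J_v[:, 1] = (-0.7500,-0.4330,0.5000)
J_ω[:, 1] = z_1
entry J[3][1] = -0.5000

-0.500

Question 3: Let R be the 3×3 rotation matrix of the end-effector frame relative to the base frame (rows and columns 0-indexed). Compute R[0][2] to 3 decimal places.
End-effector z-axis (col 2 of R) = (-0.7500,-0.4330,0.5000)
R[0][2] = -0.7500

-0.750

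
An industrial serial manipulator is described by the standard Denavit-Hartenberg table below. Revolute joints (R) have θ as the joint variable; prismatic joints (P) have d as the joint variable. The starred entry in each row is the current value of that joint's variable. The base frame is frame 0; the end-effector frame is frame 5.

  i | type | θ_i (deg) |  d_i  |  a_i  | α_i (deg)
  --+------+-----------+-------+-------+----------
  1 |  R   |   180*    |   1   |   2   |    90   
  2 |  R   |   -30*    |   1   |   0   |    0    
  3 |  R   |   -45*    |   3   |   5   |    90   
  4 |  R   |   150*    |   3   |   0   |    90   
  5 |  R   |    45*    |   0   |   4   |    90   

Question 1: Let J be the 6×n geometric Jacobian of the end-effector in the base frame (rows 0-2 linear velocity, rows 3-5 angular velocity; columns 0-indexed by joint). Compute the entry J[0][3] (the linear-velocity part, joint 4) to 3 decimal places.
axis z_3 = (0.9659,-0.0000,-0.2588); lever o_n−o_3 = (6.2638,1.4142,0.8575)
cross product → J_v[:, 3] = (0.3660,-2.4495,1.3660)
J_ω[:, 3] = z_3
entry J[0][3] = 0.3660

0.366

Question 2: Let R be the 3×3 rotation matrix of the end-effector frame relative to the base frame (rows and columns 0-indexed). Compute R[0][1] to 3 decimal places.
End-effector y-axis (col 1 of R) = (-0.1294,0.8660,-0.4830)
R[0][1] = -0.1294

-0.129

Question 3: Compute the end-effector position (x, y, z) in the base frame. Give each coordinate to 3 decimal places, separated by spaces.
2.970 5.414 -2.972

after link 1: o_1 = (-2.0000, 0.0000, 1.0000)
after link 2: o_2 = (-2.0000, 1.0000, 1.0000)
after link 3: o_3 = (-3.2941, 4.0000, -3.8296)
after link 4: o_4 = (-0.3963, 4.0000, -4.6061)
after link 5: o_5 = (2.9697, 5.4142, -2.9721)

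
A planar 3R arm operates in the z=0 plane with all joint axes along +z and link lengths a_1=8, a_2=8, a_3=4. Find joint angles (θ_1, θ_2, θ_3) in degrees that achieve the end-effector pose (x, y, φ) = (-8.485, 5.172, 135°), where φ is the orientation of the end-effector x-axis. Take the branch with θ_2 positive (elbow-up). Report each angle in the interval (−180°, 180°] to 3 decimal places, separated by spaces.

89.995 135.001 -89.996

wrist centre = target − a_3·(cos φ, sin φ) = (-5.6566, 2.3436)
cos θ_2 = (37.4892−8²−8²)/(2·8·8) = -0.7071; θ_2 = 135.0007° (elbow-up)
β = atan2(2.3436,-5.6566) = 157.4953°; ψ = atan2(5.6568,2.3431) = 67.5004°
θ_1 = β − ψ = 89.9949°
θ_3 = φ − θ_1 − θ_2 = -89.9957° (wrapped to (-180°,180°])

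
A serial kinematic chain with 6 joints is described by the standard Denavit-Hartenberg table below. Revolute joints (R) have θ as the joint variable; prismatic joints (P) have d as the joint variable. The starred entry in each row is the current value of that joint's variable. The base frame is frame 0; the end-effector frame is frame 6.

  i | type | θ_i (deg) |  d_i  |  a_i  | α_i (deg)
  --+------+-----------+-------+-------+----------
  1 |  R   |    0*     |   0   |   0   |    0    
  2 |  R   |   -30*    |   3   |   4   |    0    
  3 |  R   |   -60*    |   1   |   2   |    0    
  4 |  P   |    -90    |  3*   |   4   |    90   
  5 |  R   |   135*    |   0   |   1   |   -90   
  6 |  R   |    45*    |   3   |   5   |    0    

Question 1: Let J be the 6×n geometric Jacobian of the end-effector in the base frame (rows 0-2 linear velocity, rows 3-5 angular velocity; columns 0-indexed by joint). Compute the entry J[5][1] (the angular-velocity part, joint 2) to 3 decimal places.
1.000

axis z_1 = (0.0000,0.0000,1.0000); lever o_n−o_1 = (4.7925,-7.5355,8.0858)
cross product → J_v[:, 1] = (7.5355,4.7925,-0.0000)
J_ω[:, 1] = z_1
entry J[5][1] = 1.0000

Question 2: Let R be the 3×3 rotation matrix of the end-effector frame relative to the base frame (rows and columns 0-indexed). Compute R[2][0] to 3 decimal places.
End-effector x-axis (col 0 of R) = (0.5000,-0.7071,0.5000)
R[2][0] = 0.5000

0.500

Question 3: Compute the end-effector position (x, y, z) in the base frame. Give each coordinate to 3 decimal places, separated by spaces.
after link 1: o_1 = (0.0000, 0.0000, 0.0000)
after link 2: o_2 = (3.4641, -2.0000, 3.0000)
after link 3: o_3 = (3.4641, -4.0000, 4.0000)
after link 4: o_4 = (-0.5359, -4.0000, 7.0000)
after link 5: o_5 = (0.1712, -4.0000, 7.7071)
after link 6: o_6 = (4.7925, -7.5355, 8.0858)

4.793 -7.536 8.086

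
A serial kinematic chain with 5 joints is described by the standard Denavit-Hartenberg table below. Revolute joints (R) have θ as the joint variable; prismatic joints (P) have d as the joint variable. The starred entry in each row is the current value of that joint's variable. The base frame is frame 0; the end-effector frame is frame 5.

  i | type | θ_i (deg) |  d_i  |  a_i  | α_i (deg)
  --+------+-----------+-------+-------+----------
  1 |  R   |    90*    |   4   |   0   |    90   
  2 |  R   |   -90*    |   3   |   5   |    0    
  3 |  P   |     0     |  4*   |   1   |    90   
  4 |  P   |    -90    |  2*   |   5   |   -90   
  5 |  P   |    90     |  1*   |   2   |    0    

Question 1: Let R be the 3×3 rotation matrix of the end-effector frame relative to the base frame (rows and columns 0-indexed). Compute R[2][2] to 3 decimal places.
-1.000

End-effector z-axis (col 2 of R) = (0.0000,0.0000,-1.0000)
R[2][2] = -1.0000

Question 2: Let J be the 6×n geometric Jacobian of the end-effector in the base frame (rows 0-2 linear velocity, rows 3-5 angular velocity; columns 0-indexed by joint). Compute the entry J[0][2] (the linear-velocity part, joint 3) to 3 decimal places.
1.000

prismatic axis z_2 = (1.0000,-0.0000,0.0000)
J_v[:, 2] = z_2; J_ω[:, 2] = (0,0,0)
entry J[0][2] = 1.0000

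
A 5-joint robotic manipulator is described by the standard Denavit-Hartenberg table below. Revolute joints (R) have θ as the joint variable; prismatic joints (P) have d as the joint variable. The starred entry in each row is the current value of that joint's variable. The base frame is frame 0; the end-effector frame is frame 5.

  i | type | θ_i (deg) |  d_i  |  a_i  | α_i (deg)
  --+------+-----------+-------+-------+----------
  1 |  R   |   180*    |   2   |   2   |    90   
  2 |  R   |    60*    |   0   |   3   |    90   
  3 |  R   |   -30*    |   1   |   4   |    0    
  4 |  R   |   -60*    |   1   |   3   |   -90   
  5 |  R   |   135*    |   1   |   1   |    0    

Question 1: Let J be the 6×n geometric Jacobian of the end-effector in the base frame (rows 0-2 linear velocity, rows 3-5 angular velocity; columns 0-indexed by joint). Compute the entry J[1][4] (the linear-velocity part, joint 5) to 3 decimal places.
axis z_4 = (-0.5000,0.0000,0.8660); lever o_n−o_4 = (0.1124,0.7071,1.2196)
cross product → J_v[:, 4] = (-0.6124,0.7071,-0.3536)
J_ω[:, 4] = z_4
entry J[1][4] = 0.7071

0.707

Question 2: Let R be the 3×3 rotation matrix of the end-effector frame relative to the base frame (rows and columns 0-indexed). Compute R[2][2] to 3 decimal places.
End-effector z-axis (col 2 of R) = (-0.5000,0.0000,0.8660)
R[2][2] = 0.8660

0.866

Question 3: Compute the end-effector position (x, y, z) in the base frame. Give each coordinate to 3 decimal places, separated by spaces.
-6.852 -4.293 7.818

after link 1: o_1 = (-2.0000, 0.0000, 2.0000)
after link 2: o_2 = (-3.5000, 0.0000, 4.5981)
after link 3: o_3 = (-6.0981, -2.0000, 7.0981)
after link 4: o_4 = (-6.9641, -5.0000, 6.5981)
after link 5: o_5 = (-6.8517, -4.2929, 7.8177)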